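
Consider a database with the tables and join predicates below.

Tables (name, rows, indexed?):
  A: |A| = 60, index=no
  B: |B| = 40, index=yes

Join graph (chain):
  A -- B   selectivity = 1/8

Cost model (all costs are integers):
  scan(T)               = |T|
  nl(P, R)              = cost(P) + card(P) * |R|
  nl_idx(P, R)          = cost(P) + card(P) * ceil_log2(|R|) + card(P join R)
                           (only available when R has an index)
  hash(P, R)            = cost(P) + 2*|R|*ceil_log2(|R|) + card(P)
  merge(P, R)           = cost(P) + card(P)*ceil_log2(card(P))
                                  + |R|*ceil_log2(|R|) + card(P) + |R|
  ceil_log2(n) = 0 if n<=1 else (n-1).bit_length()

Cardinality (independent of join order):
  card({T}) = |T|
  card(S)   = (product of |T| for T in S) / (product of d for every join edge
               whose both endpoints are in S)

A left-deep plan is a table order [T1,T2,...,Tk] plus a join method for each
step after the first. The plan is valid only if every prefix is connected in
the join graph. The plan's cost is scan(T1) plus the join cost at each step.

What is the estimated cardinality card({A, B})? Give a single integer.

Tables in S: A(60), B(40)
Edges inside S: A-B(d=8)
numerator = 60 * 40 = 2400
denominator = 8 = 8
card(S) = 2400 / 8 = 300

300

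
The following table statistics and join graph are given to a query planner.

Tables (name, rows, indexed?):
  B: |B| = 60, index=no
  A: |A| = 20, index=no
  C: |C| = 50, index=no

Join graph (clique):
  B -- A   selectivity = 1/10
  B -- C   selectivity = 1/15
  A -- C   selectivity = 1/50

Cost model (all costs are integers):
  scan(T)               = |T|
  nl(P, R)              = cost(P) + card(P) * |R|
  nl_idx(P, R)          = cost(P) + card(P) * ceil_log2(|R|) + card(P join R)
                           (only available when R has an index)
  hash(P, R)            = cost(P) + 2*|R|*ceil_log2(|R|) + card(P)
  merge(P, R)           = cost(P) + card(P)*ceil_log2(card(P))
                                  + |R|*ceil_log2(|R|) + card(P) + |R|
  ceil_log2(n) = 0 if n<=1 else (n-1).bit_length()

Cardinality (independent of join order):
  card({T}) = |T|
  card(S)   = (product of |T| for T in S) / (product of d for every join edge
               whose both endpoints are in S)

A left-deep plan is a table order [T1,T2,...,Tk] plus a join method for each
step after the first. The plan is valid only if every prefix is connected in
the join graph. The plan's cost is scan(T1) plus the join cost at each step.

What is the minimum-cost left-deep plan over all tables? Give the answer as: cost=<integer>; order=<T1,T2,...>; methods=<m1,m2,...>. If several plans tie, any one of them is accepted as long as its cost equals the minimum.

Selinger DP (subsets sized 1..n):
  {B}: scan cost=60, card=60
  {A}: scan cost=20, card=20
  {C}: scan cost=50, card=50
  {AB}: card=120; try (A,hash)→320, (B,merge)→560, (A,merge)→600, (B,hash)→760, (B,nl)→1220, (A,nl)→1260; best=320 via (A,hash)
  {BC}: card=200; try (C,hash)→720, (B,hash)→820, (B,merge)→820, (C,merge)→830, (B,nl)→3050, (C,nl)→3060; best=720 via (C,hash)
  {AC}: card=20; try (A,hash)→300, (C,merge)→490, (A,merge)→520, (C,hash)→640, (C,nl)→1020, (A,nl)→1050; best=300 via (A,hash)
  {ABC}: card=8; try (B,merge)→840, (C,hash)→1040, (B,hash)→1040, (A,hash)→1120, (B,nl)→1500, (C,merge)→1630 …(+3); best=840 via (B,merge)

cost=840; order=C,A,B; methods=hash,merge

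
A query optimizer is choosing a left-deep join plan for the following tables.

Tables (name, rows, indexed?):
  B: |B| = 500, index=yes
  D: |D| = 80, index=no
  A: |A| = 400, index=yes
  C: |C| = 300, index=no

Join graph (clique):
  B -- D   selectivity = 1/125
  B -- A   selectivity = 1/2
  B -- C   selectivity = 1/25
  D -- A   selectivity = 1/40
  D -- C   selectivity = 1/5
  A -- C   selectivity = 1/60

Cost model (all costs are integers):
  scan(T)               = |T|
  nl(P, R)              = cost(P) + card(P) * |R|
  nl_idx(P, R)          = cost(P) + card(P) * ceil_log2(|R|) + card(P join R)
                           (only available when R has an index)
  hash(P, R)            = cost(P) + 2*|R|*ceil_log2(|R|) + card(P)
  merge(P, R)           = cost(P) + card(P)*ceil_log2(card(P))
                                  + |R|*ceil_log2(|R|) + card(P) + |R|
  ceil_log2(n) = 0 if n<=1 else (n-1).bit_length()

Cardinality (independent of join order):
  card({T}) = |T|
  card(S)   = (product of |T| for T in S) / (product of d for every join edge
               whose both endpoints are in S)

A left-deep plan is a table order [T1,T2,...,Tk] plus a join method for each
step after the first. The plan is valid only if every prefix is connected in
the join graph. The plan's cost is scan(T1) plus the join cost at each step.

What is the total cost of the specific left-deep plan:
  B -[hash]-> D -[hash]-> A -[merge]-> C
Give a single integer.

step 1: scan B: cost=500, card=500
step 2: join D via hash
    card(P join D) = 500*80/(125) = 320
    cost = 500 + 2*80*7 + 500 = 2120
step 3: join A via hash
    card(P join A) = 320*400/(2*40) = 1600
    cost = 2120 + 2*400*9 + 320 = 9640
step 4: join C via merge
    card(P join C) = 1600*300/(25*5*60) = 64
    cost = 9640 + 1600*11 + 300*9 + 1600 + 300 = 31840

31840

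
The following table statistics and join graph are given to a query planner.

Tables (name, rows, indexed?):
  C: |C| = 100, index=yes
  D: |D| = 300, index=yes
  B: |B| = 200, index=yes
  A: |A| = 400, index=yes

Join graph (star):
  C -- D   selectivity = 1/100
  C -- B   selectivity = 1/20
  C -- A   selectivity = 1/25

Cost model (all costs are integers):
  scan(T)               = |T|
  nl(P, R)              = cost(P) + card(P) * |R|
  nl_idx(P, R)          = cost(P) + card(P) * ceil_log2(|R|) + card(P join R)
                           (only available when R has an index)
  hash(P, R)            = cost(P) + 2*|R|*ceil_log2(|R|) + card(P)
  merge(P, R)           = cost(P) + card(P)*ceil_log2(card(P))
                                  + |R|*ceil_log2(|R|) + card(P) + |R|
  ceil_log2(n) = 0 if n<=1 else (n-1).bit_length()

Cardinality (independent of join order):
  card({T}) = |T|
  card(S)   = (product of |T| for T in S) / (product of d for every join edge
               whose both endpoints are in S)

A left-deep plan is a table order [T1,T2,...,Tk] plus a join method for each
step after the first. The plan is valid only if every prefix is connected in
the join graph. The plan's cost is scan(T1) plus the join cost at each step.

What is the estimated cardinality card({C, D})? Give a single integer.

Tables in S: C(100), D(300)
Edges inside S: C-D(d=100)
numerator = 100 * 300 = 30000
denominator = 100 = 100
card(S) = 30000 / 100 = 300

300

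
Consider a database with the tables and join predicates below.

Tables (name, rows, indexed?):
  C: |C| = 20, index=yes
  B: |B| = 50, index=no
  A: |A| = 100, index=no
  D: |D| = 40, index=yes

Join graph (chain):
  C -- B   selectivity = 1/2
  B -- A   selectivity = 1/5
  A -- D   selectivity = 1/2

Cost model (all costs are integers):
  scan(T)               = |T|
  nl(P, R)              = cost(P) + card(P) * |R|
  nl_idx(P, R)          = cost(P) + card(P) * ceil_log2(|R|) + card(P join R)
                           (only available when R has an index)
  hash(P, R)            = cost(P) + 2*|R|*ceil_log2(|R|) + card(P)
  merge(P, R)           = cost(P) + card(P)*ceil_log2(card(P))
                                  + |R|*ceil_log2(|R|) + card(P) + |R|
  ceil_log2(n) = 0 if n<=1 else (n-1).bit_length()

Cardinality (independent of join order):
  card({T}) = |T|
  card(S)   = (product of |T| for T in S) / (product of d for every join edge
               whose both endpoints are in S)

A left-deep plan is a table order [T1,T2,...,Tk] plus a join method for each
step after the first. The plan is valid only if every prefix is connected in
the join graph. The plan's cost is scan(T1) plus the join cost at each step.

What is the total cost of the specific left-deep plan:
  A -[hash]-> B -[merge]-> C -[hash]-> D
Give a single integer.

22400

step 1: scan A: cost=100, card=100
step 2: join B via hash
    card(P join B) = 100*50/(5) = 1000
    cost = 100 + 2*50*6 + 100 = 800
step 3: join C via merge
    card(P join C) = 1000*20/(2) = 10000
    cost = 800 + 1000*10 + 20*5 + 1000 + 20 = 11920
step 4: join D via hash
    card(P join D) = 10000*40/(2) = 200000
    cost = 11920 + 2*40*6 + 10000 = 22400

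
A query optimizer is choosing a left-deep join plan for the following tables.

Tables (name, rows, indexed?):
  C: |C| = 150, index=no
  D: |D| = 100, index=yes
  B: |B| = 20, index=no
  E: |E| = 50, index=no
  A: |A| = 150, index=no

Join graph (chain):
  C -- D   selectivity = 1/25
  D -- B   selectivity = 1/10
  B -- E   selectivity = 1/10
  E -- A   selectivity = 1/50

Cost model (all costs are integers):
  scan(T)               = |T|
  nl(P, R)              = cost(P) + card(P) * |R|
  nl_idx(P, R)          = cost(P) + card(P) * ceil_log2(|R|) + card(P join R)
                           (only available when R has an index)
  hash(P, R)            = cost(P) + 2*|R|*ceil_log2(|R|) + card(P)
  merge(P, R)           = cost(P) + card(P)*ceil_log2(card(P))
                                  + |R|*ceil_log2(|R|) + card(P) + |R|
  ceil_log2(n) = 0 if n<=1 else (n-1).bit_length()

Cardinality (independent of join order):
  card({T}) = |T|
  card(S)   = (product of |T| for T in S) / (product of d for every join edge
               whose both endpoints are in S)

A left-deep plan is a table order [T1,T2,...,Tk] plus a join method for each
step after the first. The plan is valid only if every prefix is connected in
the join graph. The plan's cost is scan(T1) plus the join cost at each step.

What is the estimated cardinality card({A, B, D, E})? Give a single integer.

3000

Tables in S: A(150), B(20), D(100), E(50)
Edges inside S: D-B(d=10), B-E(d=10), E-A(d=50)
numerator = 150 * 20 * 100 * 50 = 15000000
denominator = 10 * 10 * 50 = 5000
card(S) = 15000000 / 5000 = 3000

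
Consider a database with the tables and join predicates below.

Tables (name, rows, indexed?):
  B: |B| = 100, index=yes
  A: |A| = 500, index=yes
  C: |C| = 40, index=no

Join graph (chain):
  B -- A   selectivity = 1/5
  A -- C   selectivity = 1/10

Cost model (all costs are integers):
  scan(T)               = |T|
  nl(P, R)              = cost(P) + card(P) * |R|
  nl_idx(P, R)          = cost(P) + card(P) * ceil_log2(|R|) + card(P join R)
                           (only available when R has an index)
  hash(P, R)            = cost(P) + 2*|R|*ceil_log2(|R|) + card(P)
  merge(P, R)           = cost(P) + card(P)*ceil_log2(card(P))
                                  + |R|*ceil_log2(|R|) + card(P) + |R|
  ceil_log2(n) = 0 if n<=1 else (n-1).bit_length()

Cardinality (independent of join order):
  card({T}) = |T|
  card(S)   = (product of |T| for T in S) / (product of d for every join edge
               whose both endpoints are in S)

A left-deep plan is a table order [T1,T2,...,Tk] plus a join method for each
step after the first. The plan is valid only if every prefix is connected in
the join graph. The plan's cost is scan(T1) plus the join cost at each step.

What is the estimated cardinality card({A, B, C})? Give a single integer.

40000

Tables in S: A(500), B(100), C(40)
Edges inside S: B-A(d=5), A-C(d=10)
numerator = 500 * 100 * 40 = 2000000
denominator = 5 * 10 = 50
card(S) = 2000000 / 50 = 40000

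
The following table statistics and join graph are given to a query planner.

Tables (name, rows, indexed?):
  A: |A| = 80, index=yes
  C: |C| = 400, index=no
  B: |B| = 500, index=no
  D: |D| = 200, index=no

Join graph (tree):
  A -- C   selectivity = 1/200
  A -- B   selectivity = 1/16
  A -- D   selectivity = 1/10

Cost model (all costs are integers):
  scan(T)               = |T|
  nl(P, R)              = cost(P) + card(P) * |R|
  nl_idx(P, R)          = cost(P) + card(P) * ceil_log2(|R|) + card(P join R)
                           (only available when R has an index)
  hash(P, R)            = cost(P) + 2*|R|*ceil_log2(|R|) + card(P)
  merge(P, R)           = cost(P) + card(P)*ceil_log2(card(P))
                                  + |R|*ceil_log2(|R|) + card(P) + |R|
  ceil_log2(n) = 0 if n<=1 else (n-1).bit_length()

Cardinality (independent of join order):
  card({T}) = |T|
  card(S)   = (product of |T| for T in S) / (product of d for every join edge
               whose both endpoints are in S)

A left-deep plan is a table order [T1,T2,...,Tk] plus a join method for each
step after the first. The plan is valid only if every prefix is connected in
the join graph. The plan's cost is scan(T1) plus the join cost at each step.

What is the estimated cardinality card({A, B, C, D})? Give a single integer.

Tables in S: A(80), B(500), C(400), D(200)
Edges inside S: A-C(d=200), A-B(d=16), A-D(d=10)
numerator = 80 * 500 * 400 * 200 = 3200000000
denominator = 200 * 16 * 10 = 32000
card(S) = 3200000000 / 32000 = 100000

100000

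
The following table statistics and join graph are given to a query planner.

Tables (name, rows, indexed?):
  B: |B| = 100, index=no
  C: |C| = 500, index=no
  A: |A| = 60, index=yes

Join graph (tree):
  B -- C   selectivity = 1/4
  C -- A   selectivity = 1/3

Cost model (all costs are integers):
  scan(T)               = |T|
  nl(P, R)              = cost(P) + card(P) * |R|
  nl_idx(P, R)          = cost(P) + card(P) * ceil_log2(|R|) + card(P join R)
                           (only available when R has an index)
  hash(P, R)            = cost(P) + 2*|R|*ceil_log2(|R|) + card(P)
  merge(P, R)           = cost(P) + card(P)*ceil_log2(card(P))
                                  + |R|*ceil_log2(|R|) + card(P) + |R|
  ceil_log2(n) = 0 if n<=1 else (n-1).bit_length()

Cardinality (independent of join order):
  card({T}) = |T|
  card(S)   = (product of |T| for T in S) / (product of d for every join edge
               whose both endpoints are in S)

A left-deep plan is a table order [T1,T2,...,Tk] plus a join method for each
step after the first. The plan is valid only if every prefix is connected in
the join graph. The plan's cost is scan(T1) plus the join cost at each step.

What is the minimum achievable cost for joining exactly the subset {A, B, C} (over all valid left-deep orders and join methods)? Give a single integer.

Selinger DP over subsets of {A,B,C}:
  {B}: scan cost=100, card=100
  {C}: scan cost=500, card=500
  {A}: scan cost=60, card=60
  {BC}: card=12500; try (B,hash)→2400, (C,merge)→5900, (B,merge)→6300, (C,hash)→9200, (C,nl)→50100, (B,nl)→50500; best=2400 via (B,hash)
  {AC}: card=10000; try (A,hash)→1720, (C,merge)→5480, (A,merge)→5920, (C,hash)→9120, (A,nl_idx)→13500, (C,nl)→30060 …(+1); best=1720 via (A,hash)
  {ABC}: card=250000; try (B,hash)→13120, (A,hash)→15620, (B,merge)→152520, (A,merge)→190320, (A,nl_idx)→327400, (A,nl)→752400 …(+1); best=13120 via (B,hash)

13120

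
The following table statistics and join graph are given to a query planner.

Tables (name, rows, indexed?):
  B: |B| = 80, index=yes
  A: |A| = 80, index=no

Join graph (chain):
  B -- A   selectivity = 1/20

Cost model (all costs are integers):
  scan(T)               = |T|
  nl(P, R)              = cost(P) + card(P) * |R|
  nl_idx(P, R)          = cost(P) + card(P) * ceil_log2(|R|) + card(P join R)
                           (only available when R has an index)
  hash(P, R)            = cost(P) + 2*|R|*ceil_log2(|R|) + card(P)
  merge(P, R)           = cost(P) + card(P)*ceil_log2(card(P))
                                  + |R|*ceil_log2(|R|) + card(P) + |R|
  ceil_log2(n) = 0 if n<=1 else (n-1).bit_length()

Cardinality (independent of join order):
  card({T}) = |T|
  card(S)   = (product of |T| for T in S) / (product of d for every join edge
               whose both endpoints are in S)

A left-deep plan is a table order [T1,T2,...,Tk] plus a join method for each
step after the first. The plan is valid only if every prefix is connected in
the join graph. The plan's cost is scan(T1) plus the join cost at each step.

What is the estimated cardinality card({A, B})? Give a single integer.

320

Tables in S: A(80), B(80)
Edges inside S: B-A(d=20)
numerator = 80 * 80 = 6400
denominator = 20 = 20
card(S) = 6400 / 20 = 320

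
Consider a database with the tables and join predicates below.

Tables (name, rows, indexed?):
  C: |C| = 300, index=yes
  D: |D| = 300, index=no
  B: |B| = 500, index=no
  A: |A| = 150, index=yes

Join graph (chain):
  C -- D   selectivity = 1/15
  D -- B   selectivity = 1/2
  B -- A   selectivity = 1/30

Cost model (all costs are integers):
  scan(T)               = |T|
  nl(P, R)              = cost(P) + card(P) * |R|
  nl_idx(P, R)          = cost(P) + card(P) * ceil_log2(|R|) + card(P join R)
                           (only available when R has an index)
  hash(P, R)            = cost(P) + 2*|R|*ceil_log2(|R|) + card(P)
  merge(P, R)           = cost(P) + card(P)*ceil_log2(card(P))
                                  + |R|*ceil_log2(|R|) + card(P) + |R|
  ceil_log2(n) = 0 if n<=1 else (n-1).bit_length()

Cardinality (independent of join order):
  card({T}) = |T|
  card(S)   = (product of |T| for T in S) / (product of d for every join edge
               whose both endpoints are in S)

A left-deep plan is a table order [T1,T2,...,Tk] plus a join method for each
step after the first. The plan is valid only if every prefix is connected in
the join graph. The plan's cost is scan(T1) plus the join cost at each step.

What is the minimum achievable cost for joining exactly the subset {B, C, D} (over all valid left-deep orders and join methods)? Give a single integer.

Selinger DP over subsets of {B,C,D}:
  {C}: scan cost=300, card=300
  {D}: scan cost=300, card=300
  {B}: scan cost=500, card=500
  {CD}: card=6000; try (D,hash)→6000, (C,hash)→6000, (D,merge)→6300, (C,merge)→6300, (C,nl_idx)→9000, (D,nl)→90300 …(+1); best=6000 via (D,hash)
  {BD}: card=75000; try (D,hash)→6400, (B,merge)→8300, (D,merge)→8500, (B,hash)→9600, (B,nl)→150300, (D,nl)→150500; best=6400 via (D,hash)
  {BCD}: card=1500000; try (B,hash)→21000, (C,hash)→86800, (B,merge)→95000, (C,merge)→1359400, (C,nl_idx)→2181400, (B,nl)→3006000 …(+1); best=21000 via (B,hash)

21000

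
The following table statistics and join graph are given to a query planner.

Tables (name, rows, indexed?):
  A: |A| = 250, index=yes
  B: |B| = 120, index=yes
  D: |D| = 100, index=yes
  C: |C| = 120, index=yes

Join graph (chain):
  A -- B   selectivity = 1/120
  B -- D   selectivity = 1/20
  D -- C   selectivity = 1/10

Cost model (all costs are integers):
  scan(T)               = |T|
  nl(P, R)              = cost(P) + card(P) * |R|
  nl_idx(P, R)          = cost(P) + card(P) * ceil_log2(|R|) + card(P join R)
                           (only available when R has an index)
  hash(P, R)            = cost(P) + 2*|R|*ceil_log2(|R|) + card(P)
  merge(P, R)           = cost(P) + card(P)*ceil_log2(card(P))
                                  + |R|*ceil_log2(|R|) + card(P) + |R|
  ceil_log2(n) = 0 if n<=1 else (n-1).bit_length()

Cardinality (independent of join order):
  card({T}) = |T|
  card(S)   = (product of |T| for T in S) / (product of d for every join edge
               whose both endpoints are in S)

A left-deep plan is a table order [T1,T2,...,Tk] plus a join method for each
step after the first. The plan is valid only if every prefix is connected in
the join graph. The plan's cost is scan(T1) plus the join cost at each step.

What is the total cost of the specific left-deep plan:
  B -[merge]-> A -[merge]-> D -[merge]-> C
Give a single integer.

step 1: scan B: cost=120, card=120
step 2: join A via merge
    card(P join A) = 120*250/(120) = 250
    cost = 120 + 120*7 + 250*8 + 120 + 250 = 3330
step 3: join D via merge
    card(P join D) = 250*100/(20) = 1250
    cost = 3330 + 250*8 + 100*7 + 250 + 100 = 6380
step 4: join C via merge
    card(P join C) = 1250*120/(10) = 15000
    cost = 6380 + 1250*11 + 120*7 + 1250 + 120 = 22340

22340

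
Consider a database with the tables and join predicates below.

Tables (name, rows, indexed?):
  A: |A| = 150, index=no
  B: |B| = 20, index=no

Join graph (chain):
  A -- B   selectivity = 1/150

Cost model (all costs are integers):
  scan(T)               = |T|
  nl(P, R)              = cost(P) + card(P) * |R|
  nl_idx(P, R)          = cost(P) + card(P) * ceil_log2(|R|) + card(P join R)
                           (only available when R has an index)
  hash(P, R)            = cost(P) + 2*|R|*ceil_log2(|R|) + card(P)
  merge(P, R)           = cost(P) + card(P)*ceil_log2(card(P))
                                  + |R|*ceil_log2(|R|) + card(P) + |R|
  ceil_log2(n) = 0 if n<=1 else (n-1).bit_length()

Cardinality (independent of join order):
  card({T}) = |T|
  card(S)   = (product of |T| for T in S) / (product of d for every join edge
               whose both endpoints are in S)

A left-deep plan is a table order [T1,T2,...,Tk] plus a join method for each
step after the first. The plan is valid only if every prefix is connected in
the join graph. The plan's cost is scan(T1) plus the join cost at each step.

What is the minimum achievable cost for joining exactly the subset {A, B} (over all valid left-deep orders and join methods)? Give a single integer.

Selinger DP over subsets of {A,B}:
  {A}: scan cost=150, card=150
  {B}: scan cost=20, card=20
  {AB}: card=20; try (B,hash)→500, (A,merge)→1490, (B,merge)→1620, (A,hash)→2440, (A,nl)→3020, (B,nl)→3150; best=500 via (B,hash)

500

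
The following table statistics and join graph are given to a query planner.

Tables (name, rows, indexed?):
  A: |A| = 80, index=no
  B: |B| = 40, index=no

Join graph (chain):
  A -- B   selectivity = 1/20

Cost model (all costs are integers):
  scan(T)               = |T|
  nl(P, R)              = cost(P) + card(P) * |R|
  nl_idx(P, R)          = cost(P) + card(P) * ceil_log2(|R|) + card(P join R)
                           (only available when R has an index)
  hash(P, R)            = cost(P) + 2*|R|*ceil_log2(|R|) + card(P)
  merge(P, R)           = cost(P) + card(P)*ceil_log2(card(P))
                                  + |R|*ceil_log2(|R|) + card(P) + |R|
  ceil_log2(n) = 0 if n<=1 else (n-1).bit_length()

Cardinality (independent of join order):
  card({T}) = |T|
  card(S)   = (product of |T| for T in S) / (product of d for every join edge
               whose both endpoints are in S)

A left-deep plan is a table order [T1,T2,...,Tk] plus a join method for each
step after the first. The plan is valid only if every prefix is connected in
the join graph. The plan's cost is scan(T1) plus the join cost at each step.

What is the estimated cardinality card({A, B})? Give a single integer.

Tables in S: A(80), B(40)
Edges inside S: A-B(d=20)
numerator = 80 * 40 = 3200
denominator = 20 = 20
card(S) = 3200 / 20 = 160

160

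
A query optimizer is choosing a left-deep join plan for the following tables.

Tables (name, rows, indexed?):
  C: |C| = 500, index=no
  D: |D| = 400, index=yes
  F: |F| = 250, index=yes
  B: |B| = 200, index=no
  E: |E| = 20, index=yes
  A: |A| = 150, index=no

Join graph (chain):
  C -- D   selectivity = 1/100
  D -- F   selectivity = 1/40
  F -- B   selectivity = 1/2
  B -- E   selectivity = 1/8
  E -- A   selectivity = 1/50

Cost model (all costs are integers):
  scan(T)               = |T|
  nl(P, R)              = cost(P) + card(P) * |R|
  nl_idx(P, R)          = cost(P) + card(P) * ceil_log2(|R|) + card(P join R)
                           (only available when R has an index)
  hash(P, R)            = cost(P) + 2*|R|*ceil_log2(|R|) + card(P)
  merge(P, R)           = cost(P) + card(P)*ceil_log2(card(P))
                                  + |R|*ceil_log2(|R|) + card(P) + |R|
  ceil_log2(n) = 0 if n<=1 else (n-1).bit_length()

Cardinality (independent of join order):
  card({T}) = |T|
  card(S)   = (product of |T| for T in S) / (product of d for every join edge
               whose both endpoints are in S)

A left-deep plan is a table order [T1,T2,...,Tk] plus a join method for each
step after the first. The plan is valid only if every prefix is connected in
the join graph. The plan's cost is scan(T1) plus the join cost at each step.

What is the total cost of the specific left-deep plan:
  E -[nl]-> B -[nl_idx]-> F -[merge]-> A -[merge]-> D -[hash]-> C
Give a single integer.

6584870

step 1: scan E: cost=20, card=20
step 2: join B via nl
    card(P join B) = 20*200/(8) = 500
    cost = 20 + 20*200 = 4020
step 3: join F via nl_idx
    card(P join F) = 500*250/(2) = 62500
    cost = 4020 + 500*8 + 62500 = 70520
step 4: join A via merge
    card(P join A) = 62500*150/(50) = 187500
    cost = 70520 + 62500*16 + 150*8 + 62500 + 150 = 1134370
step 5: join D via merge
    card(P join D) = 187500*400/(40) = 1875000
    cost = 1134370 + 187500*18 + 400*9 + 187500 + 400 = 4700870
step 6: join C via hash
    card(P join C) = 1875000*500/(100) = 9375000
    cost = 4700870 + 2*500*9 + 1875000 = 6584870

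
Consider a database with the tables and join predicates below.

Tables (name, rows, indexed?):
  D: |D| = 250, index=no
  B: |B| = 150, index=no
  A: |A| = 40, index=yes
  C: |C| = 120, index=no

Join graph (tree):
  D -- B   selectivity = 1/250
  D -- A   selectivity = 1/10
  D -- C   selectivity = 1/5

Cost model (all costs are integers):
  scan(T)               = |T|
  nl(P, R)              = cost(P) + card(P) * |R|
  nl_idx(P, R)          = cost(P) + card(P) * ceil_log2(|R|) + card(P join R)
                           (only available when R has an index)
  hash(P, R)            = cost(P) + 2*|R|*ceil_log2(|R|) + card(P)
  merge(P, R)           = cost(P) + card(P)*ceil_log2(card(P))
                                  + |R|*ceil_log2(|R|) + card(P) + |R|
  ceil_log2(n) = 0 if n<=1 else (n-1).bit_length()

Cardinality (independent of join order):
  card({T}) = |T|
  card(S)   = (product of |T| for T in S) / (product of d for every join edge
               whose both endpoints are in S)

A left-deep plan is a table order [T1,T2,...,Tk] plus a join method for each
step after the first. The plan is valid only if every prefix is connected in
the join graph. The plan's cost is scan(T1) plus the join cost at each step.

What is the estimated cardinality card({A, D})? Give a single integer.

1000

Tables in S: A(40), D(250)
Edges inside S: D-A(d=10)
numerator = 40 * 250 = 10000
denominator = 10 = 10
card(S) = 10000 / 10 = 1000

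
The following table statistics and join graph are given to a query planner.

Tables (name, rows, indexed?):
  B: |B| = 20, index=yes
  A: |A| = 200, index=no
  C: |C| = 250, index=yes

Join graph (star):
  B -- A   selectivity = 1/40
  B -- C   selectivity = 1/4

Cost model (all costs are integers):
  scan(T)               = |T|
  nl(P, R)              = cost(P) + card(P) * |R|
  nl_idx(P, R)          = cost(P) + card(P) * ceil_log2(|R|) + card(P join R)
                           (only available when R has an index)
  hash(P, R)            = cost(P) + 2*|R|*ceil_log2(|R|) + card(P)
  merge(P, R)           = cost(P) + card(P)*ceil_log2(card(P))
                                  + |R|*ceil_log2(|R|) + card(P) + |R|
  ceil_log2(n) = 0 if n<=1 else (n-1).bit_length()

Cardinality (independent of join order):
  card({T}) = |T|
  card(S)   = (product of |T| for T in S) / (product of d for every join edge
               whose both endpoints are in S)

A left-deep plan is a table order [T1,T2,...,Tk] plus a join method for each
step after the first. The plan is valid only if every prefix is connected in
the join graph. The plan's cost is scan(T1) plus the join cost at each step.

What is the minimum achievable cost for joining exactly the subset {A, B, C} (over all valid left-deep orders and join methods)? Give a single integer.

3650

Selinger DP over subsets of {A,B,C}:
  {B}: scan cost=20, card=20
  {A}: scan cost=200, card=200
  {C}: scan cost=250, card=250
  {AB}: card=100; try (B,hash)→600, (B,nl_idx)→1300, (A,merge)→1940, (B,merge)→2120, (A,hash)→3240, (A,nl)→4020 …(+1); best=600 via (B,hash)
  {BC}: card=1250; try (B,hash)→700, (C,nl_idx)→1430, (C,merge)→2390, (B,merge)→2620, (B,nl_idx)→2750, (C,hash)→4040 …(+2); best=700 via (B,hash)
  {ABC}: card=6250; try (C,merge)→3650, (C,hash)→4700, (A,hash)→5150, (C,nl_idx)→7650, (A,merge)→17500, (C,nl)→25600 …(+1); best=3650 via (C,merge)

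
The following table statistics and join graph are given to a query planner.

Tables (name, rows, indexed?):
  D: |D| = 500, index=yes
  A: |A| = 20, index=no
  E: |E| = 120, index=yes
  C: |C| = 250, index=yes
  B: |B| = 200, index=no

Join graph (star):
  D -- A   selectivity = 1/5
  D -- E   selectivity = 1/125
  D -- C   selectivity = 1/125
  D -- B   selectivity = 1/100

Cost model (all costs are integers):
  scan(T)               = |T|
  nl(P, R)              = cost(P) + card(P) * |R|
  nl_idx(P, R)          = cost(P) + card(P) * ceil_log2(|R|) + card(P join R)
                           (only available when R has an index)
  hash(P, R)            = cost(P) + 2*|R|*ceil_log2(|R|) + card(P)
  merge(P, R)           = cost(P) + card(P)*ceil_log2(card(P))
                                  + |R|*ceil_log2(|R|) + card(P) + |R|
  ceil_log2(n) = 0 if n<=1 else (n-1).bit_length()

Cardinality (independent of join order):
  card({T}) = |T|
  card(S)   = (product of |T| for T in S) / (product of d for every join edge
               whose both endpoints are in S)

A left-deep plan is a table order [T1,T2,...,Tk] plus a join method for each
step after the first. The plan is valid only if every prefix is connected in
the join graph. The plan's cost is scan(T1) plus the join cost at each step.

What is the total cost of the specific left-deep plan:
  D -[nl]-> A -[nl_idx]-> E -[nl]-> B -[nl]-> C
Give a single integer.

step 1: scan D: cost=500, card=500
step 2: join A via nl
    card(P join A) = 500*20/(5) = 2000
    cost = 500 + 500*20 = 10500
step 3: join E via nl_idx
    card(P join E) = 2000*120/(125) = 1920
    cost = 10500 + 2000*7 + 1920 = 26420
step 4: join B via nl
    card(P join B) = 1920*200/(100) = 3840
    cost = 26420 + 1920*200 = 410420
step 5: join C via nl
    card(P join C) = 3840*250/(125) = 7680
    cost = 410420 + 3840*250 = 1370420

1370420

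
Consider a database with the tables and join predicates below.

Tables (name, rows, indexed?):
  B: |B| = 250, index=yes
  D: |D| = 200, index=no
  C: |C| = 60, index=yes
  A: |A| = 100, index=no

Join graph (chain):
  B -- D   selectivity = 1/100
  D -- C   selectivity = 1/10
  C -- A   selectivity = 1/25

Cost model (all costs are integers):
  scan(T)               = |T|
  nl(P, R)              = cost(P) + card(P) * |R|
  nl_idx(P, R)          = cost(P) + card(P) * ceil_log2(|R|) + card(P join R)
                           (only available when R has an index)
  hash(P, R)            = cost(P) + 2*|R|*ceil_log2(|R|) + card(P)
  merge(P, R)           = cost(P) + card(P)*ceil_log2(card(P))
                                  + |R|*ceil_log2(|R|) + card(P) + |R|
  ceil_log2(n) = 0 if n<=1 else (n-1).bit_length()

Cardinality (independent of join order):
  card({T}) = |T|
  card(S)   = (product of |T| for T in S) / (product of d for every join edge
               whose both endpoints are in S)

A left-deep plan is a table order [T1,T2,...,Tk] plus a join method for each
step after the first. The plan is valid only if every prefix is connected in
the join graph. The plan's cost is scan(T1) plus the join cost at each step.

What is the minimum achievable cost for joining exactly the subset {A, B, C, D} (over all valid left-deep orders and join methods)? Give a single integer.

Selinger DP over subsets of {A,B,C,D}:
  {B}: scan cost=250, card=250
  {D}: scan cost=200, card=200
  {C}: scan cost=60, card=60
  {A}: scan cost=100, card=100
  {BD}: card=500; try (B,nl_idx)→2300, (D,hash)→3700, (B,merge)→4250, (D,merge)→4300, (B,hash)→4400, (B,nl)→50200 …(+1); best=2300 via (B,nl_idx)
  {CD}: card=1200; try (C,hash)→1120, (D,merge)→2280, (C,merge)→2420, (C,nl_idx)→2600, (D,hash)→3320, (D,nl)→12060 …(+1); best=1120 via (C,hash)
  {AC}: card=240; try (C,hash)→920, (C,nl_idx)→940, (A,merge)→1280, (C,merge)→1320, (A,hash)→1520, (A,nl)→6060 …(+1); best=920 via (C,hash)
  {BCD}: card=3000; try (C,hash)→3520, (B,hash)→6320, (C,merge)→7720, (C,nl_idx)→8300, (B,nl_idx)→13720, (B,merge)→17770 …(+2); best=3520 via (C,hash)
  {ACD}: card=4800; try (A,hash)→3720, (D,hash)→4360, (D,merge)→4880, (A,merge)→16320, (D,nl)→48920, (A,nl)→121120; best=3720 via (A,hash)
  {ABCD}: card=12000; try (A,hash)→7920, (B,hash)→12520, (A,merge)→43320, (B,nl_idx)→54120, (B,merge)→73170, (A,nl)→303520 …(+1); best=7920 via (A,hash)

7920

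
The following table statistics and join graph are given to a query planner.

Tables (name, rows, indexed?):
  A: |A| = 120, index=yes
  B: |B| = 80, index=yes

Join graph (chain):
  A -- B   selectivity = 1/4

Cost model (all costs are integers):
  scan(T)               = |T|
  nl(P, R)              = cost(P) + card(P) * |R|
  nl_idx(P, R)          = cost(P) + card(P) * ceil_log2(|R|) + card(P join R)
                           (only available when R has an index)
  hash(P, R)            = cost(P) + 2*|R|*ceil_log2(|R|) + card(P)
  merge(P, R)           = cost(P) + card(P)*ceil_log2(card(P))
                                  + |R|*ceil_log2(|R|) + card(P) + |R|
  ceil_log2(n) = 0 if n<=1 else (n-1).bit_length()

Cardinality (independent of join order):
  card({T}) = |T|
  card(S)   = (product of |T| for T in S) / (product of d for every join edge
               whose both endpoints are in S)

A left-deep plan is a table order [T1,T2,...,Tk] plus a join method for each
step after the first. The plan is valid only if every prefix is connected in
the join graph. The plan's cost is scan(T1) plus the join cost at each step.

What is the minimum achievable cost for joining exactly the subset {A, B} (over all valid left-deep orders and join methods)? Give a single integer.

1360

Selinger DP over subsets of {A,B}:
  {A}: scan cost=120, card=120
  {B}: scan cost=80, card=80
  {AB}: card=2400; try (B,hash)→1360, (A,merge)→1680, (B,merge)→1720, (A,hash)→1840, (A,nl_idx)→3040, (B,nl_idx)→3360 …(+2); best=1360 via (B,hash)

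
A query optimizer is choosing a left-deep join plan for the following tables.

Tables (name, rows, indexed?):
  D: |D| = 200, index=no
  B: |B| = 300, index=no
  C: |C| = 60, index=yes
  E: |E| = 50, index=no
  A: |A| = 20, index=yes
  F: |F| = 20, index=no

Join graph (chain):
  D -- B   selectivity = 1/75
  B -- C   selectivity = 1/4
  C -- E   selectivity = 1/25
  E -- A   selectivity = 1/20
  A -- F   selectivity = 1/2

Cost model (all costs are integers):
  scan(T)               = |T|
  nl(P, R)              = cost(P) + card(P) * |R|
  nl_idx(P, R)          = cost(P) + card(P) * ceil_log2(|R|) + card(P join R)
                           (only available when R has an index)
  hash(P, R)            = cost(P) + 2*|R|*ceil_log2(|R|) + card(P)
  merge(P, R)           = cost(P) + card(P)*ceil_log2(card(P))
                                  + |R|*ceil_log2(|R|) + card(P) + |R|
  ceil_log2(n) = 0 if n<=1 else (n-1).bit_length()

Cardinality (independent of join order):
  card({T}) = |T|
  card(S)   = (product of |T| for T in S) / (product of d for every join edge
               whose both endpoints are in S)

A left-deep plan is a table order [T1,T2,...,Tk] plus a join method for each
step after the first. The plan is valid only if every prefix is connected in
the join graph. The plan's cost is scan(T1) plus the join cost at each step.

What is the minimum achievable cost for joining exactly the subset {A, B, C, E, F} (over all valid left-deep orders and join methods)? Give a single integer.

Selinger DP over subsets of {A,B,C,E,F}:
  {B}: scan cost=300, card=300
  {C}: scan cost=60, card=60
  {E}: scan cost=50, card=50
  {A}: scan cost=20, card=20
  {F}: scan cost=20, card=20
  {BC}: card=4500; try (C,hash)→1320, (B,merge)→3480, (C,merge)→3720, (B,hash)→5520, (C,nl_idx)→6600, (B,nl)→18060 …(+1); best=1320 via (C,hash)
  {CE}: card=120; try (C,nl_idx)→470, (E,hash)→720, (C,hash)→820, (C,merge)→820, (E,merge)→830, (C,nl)→3050 …(+1); best=470 via (C,nl_idx)
  {AE}: card=50; try (A,hash)→300, (A,nl_idx)→350, (E,merge)→490, (A,merge)→520, (E,hash)→640, (E,nl)→1020 …(+1); best=300 via (A,hash)
  {AF}: card=200; try (F,hash)→240, (A,hash)→240, (F,merge)→260, (A,merge)→260, (A,nl_idx)→320, (F,nl)→420 …(+1); best=240 via (F,hash)
  {BCE}: card=9000; try (B,merge)→4430, (B,hash)→5990, (E,hash)→6420, (B,nl)→36470, (E,merge)→64670, (E,nl)→226320; best=4430 via (B,merge)
  {ACE}: card=120; try (C,nl_idx)→720, (A,hash)→790, (C,hash)→1070, (C,merge)→1070, (A,nl_idx)→1190, (A,merge)→1550 …(+2); best=720 via (C,nl_idx)
  {AEF}: card=500; try (F,hash)→550, (F,merge)→770, (E,hash)→1040, (F,nl)→1300, (E,merge)→2390, (E,nl)→10240; best=550 via (F,hash)
  {ABCE}: card=9000; try (B,merge)→4680, (B,hash)→6240, (A,hash)→13630, (B,nl)→36720, (A,nl_idx)→58430, (A,merge)→139550 …(+1); best=4680 via (B,merge)
  {ACEF}: card=1200; try (F,hash)→1040, (C,hash)→1770, (F,merge)→1800, (F,nl)→3120, (C,nl_idx)→4750, (C,merge)→5970 …(+1); best=1040 via (F,hash)
  {ABCEF}: card=90000; try (B,hash)→7640, (F,hash)→13880, (B,merge)→18440, (F,merge)→139800, (F,nl)→184680, (B,nl)→361040; best=7640 via (B,hash)

7640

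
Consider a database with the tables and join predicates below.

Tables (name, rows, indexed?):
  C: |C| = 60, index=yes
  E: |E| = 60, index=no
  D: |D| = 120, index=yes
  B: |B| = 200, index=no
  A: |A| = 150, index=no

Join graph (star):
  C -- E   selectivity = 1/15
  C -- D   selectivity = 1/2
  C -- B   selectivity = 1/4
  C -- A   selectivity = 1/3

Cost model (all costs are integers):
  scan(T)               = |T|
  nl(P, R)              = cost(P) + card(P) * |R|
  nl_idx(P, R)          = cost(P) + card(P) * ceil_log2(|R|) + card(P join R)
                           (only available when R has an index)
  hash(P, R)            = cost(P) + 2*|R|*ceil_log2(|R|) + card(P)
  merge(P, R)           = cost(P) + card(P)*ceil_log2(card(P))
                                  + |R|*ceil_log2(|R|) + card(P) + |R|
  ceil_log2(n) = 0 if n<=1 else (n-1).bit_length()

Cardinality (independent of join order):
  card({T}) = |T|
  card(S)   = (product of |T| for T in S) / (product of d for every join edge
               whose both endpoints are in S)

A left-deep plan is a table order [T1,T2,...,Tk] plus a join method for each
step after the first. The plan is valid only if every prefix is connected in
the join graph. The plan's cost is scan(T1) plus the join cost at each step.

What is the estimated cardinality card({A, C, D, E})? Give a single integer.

720000

Tables in S: A(150), C(60), D(120), E(60)
Edges inside S: C-E(d=15), C-D(d=2), C-A(d=3)
numerator = 150 * 60 * 120 * 60 = 64800000
denominator = 15 * 2 * 3 = 90
card(S) = 64800000 / 90 = 720000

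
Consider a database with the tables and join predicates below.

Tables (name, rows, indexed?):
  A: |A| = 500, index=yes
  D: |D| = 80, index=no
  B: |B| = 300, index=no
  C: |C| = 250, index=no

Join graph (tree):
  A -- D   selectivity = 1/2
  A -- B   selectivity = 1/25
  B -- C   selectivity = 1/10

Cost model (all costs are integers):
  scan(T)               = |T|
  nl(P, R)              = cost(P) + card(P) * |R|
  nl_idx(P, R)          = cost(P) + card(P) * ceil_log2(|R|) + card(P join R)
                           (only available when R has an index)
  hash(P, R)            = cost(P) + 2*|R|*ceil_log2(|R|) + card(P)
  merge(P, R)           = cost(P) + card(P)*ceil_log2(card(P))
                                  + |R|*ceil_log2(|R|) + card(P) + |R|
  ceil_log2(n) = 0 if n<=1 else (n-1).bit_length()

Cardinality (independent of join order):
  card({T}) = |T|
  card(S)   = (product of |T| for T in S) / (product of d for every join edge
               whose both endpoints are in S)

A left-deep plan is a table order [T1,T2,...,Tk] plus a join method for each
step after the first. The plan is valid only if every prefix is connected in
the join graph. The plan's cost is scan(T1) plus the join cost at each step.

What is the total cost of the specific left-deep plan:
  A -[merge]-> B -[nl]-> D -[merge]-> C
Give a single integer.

step 1: scan A: cost=500, card=500
step 2: join B via merge
    card(P join B) = 500*300/(25) = 6000
    cost = 500 + 500*9 + 300*9 + 500 + 300 = 8500
step 3: join D via nl
    card(P join D) = 6000*80/(2) = 240000
    cost = 8500 + 6000*80 = 488500
step 4: join C via merge
    card(P join C) = 240000*250/(10) = 6000000
    cost = 488500 + 240000*18 + 250*8 + 240000 + 250 = 5050750

5050750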